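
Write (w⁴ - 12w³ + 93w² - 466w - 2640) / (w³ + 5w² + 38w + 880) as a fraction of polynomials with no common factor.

(w² - 7w - 30)/(w + 10)

Repeated division with remainder:
  w⁴ - 12w³ + 93w² - 466w - 2640 = (w - 17)(w³ + 5w² + 38w + 880) + (140w² - 700w + 12320)
  w³ + 5w² + 38w + 880 = ((1/140)w + 1/14)(140w² - 700w + 12320) + (0)
Last nonzero remainder: 140w² - 700w + 12320. Dividing through by 140 gives the monic gcd w² - 5w + 88.
Cancel w² - 5w + 88 from numerator and denominator to get the reduced form.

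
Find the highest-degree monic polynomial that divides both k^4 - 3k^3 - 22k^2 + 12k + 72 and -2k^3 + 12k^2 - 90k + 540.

k - 6

Apply the Euclidean algorithm:
  k^4 - 3k^3 - 22k^2 + 12k + 72 = (-(1/2)k - 3/2)(-2k^3 + 12k^2 - 90k + 540) + (-49k^2 + 147k + 882)
  -2k^3 + 12k^2 - 90k + 540 = ((2/49)k - 6/49)(-49k^2 + 147k + 882) + (-108k + 648)
  -49k^2 + 147k + 882 = ((49/108)k + 49/36)(-108k + 648) + (0)
Last nonzero remainder: -108k + 648. Dividing through by -108 gives the monic gcd k - 6.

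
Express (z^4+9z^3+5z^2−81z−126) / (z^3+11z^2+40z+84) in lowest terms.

Apply the Euclidean algorithm:
  z^4+9z^3+5z^2−81z−126 = (z−2)(z^3+11z^2+40z+84) + (−13z^2−85z+42)
  z^3+11z^2+40z+84 = (−(1/13)z−58/169)(−13z^2−85z+42) + ((2376/169)z+16632/169)
  −13z^2−85z+42 = (−(2197/2376)z+169/396)((2376/169)z+16632/169) + (0)
Last nonzero remainder: (2376/169)z+16632/169. Dividing through by 2376/169 gives the monic gcd z+7.
Cancel z+7 from numerator and denominator to get the reduced form.

(z^3+2z^2−9z−18)/(z^2+4z+12)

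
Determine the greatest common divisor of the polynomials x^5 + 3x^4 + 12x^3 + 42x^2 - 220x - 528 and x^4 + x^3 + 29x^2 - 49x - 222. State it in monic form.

x^2 - x - 6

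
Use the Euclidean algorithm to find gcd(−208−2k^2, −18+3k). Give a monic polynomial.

1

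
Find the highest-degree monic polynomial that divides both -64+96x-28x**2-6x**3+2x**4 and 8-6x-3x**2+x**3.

4-5x+x**2

Euclidean algorithm in ℚ[x]:
  2x**4-6x**3-28x**2+96x-64 = (2x)(x**3-3x**2-6x+8) + (-16x**2+80x-64)
  x**3-3x**2-6x+8 = (-(1/16)x-1/8)(-16x**2+80x-64) + (0)
Last nonzero remainder: -16x**2+80x-64. Dividing through by -16 gives the monic gcd x**2-5x+4.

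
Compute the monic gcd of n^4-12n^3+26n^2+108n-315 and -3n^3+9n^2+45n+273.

n-7

Repeated division with remainder:
  n^4-12n^3+26n^2+108n-315 = (-(1/3)n+3)(-3n^3+9n^2+45n+273) + (14n^2+64n-1134)
  -3n^3+9n^2+45n+273 = (-(3/14)n+159/98)(14n^2+64n-1134) + (-(14790/49)n+14790/7)
  14n^2+64n-1134 = (-(343/7395)n-1323/2465)(-(14790/49)n+14790/7) + (0)
Last nonzero remainder: -(14790/49)n+14790/7. Dividing through by -14790/49 gives the monic gcd n-7.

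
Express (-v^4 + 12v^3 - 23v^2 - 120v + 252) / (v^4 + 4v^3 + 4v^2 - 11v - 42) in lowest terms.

(-v^2 + 13v - 42)/(v^2 + 3v + 7)

By polynomial division,
  -v^4 + 12v^3 - 23v^2 - 120v + 252 = (-1)(v^4 + 4v^3 + 4v^2 - 11v - 42) + (16v^3 - 19v^2 - 131v + 210)
  v^4 + 4v^3 + 4v^2 - 11v - 42 = ((1/16)v + 83/256)(16v^3 - 19v^2 - 131v + 210) + ((4697/256)v^2 + (4697/256)v - 14091/128)
  16v^3 - 19v^2 - 131v + 210 = ((4096/4697)v - 1280/671)((4697/256)v^2 + (4697/256)v - 14091/128) + (0)
Last nonzero remainder: (4697/256)v^2 + (4697/256)v - 14091/128. Dividing through by 4697/256 gives the monic gcd v^2 + v - 6.
Cancel v^2 + v - 6 from numerator and denominator to get the reduced form.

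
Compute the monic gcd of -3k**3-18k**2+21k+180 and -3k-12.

k+4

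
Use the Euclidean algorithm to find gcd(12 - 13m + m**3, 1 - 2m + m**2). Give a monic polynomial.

-1 + m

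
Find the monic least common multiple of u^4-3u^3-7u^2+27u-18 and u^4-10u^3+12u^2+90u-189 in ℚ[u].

u^6-13u^5+44u^4+34u^3-435u^2+747u-378

By polynomial division,
  u^4-3u^3-7u^2+27u-18 = (u^4-10u^3+12u^2+90u-189) + (7u^3-19u^2-63u+171)
  u^4-10u^3+12u^2+90u-189 = ((1/7)u-51/49)(7u^3-19u^2-63u+171) + ((60/49)u^2-540/49)
  7u^3-19u^2-63u+171 = ((343/60)u-931/60)((60/49)u^2-540/49) + (0)
Last nonzero remainder: (60/49)u^2-540/49. Dividing through by 60/49 gives the monic gcd u^2-9.
Then lcm(f, g) = f·g / gcd(f, g); expanding and making the result monic gives the answer.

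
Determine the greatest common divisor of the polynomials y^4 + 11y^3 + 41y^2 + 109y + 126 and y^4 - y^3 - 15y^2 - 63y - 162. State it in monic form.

By polynomial division,
  y^4 + 11y^3 + 41y^2 + 109y + 126 = (y^4 - y^3 - 15y^2 - 63y - 162) + (12y^3 + 56y^2 + 172y + 288)
  y^4 - y^3 - 15y^2 - 63y - 162 = ((1/12)y - 17/36)(12y^3 + 56y^2 + 172y + 288) + (-(26/9)y^2 - (52/9)y - 26)
  12y^3 + 56y^2 + 172y + 288 = (-(54/13)y - 144/13)(-(26/9)y^2 - (52/9)y - 26) + (0)
Last nonzero remainder: -(26/9)y^2 - (52/9)y - 26. Dividing through by -26/9 gives the monic gcd y^2 + 2y + 9.

y^2 + 2y + 9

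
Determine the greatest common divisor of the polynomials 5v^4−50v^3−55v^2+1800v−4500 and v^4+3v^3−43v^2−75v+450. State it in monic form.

Repeated division with remainder:
  5v^4−50v^3−55v^2+1800v−4500 = (5)(v^4+3v^3−43v^2−75v+450) + (−65v^3+160v^2+2175v−6750)
  v^4+3v^3−43v^2−75v+450 = (−(1/65)v−71/845)(−65v^3+160v^2+2175v−6750) + ((660/169)v^2+(660/169)v−19800/169)
  −65v^3+160v^2+2175v−6750 = (−(2197/132)v+2535/44)((660/169)v^2+(660/169)v−19800/169) + (0)
Last nonzero remainder: (660/169)v^2+(660/169)v−19800/169. Dividing through by 660/169 gives the monic gcd v^2+v−30.

v^2+v−30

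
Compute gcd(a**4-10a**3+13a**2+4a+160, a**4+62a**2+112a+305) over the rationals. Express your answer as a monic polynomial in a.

Apply the Euclidean algorithm:
  a**4-10a**3+13a**2+4a+160 = (a**4+62a**2+112a+305) + (-10a**3-49a**2-108a-145)
  a**4+62a**2+112a+305 = (-(1/10)a+49/100)(-10a**3-49a**2-108a-145) + ((7521/100)a**2+(7521/50)a+7521/20)
  -10a**3-49a**2-108a-145 = (-(1000/7521)a-2900/7521)((7521/100)a**2+(7521/50)a+7521/20) + (0)
Last nonzero remainder: (7521/100)a**2+(7521/50)a+7521/20. Dividing through by 7521/100 gives the monic gcd a**2+2a+5.

a**2+2a+5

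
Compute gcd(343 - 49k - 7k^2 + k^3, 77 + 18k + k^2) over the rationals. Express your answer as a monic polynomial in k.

By polynomial division,
  k^3 - 7k^2 - 49k + 343 = (k - 25)(k^2 + 18k + 77) + (324k + 2268)
  k^2 + 18k + 77 = ((1/324)k + 11/324)(324k + 2268) + (0)
Last nonzero remainder: 324k + 2268. Dividing through by 324 gives the monic gcd k + 7.

7 + k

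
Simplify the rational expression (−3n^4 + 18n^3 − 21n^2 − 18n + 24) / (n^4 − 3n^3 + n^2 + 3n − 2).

Euclidean algorithm in ℚ[n]:
  −3n^4 + 18n^3 − 21n^2 − 18n + 24 = (−3)(n^4 − 3n^3 + n^2 + 3n − 2) + (9n^3 − 18n^2 − 9n + 18)
  n^4 − 3n^3 + n^2 + 3n − 2 = ((1/9)n − 1/9)(9n^3 − 18n^2 − 9n + 18) + (0)
Last nonzero remainder: 9n^3 − 18n^2 − 9n + 18. Dividing through by 9 gives the monic gcd n^3 − 2n^2 − n + 2.
Cancel n^3 − 2n^2 − n + 2 from numerator and denominator to get the reduced form.

(−3n + 12)/(n − 1)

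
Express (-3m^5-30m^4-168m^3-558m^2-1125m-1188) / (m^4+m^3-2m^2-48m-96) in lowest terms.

Apply the Euclidean algorithm:
  -3m^5-30m^4-168m^3-558m^2-1125m-1188 = (-3m-27)(m^4+m^3-2m^2-48m-96) + (-147m^3-756m^2-2709m-3780)
  m^4+m^3-2m^2-48m-96 = (-(1/147)m+29/1029)(-147m^3-756m^2-2709m-3780) + ((43/49)m^2+(129/49)m+516/49)
  -147m^3-756m^2-2709m-3780 = (-(7203/43)m-15435/43)((43/49)m^2+(129/49)m+516/49) + (0)
Last nonzero remainder: (43/49)m^2+(129/49)m+516/49. Dividing through by 43/49 gives the monic gcd m^2+3m+12.
Cancel m^2+3m+12 from numerator and denominator to get the reduced form.

(-3m^3-21m^2-69m-99)/(m^2-2m-8)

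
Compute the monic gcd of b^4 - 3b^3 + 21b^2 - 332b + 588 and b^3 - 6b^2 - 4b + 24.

b^2 - 8b + 12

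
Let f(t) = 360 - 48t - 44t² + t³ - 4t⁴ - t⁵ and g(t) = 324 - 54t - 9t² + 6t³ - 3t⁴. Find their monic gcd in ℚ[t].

Euclidean algorithm in ℚ[t]:
  -t⁵ - 4t⁴ + t³ - 44t² - 48t + 360 = ((1/3)t + 2)(-3t⁴ + 6t³ - 9t² - 54t + 324) + (-8t³ - 8t² - 48t - 288)
  -3t⁴ + 6t³ - 9t² - 54t + 324 = ((3/8)t - 9/8)(-8t³ - 8t² - 48t - 288) + (0)
Last nonzero remainder: -8t³ - 8t² - 48t - 288. Dividing through by -8 gives the monic gcd t³ + t² + 6t + 36.

36 + 6t + t² + t³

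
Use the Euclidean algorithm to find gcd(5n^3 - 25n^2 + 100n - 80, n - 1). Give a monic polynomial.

n - 1

Repeated division with remainder:
  5n^3 - 25n^2 + 100n - 80 = (5n^2 - 20n + 80)(n - 1) + (0)
The last nonzero remainder n - 1 is already monic.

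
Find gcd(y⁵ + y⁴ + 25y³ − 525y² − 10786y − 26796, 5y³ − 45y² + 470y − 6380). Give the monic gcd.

Euclidean algorithm in ℚ[y]:
  y⁵ + y⁴ + 25y³ − 525y² − 10786y − 26796 = ((1/5)y² + 2y + 21/5)(5y³ − 45y² + 470y − 6380) + (0)
Last nonzero remainder: 5y³ − 45y² + 470y − 6380. Dividing through by 5 gives the monic gcd y³ − 9y² + 94y − 1276.

y³ − 9y² + 94y − 1276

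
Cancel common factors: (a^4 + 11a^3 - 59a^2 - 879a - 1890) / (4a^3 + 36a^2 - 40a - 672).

(a^3 + 4a^2 - 87a - 270)/(4a^2 + 8a - 96)

Repeated division with remainder:
  a^4 + 11a^3 - 59a^2 - 879a - 1890 = ((1/4)a + 1/2)(4a^3 + 36a^2 - 40a - 672) + (-67a^2 - 691a - 1554)
  4a^3 + 36a^2 - 40a - 672 = (-(4/67)a + 352/4489)(-67a^2 - 691a - 1554) + (-(352800/4489)a - 2469600/4489)
  -67a^2 - 691a - 1554 = ((300763/352800)a + 166093/58800)(-(352800/4489)a - 2469600/4489) + (0)
Last nonzero remainder: -(352800/4489)a - 2469600/4489. Dividing through by -352800/4489 gives the monic gcd a + 7.
Cancel a + 7 from numerator and denominator to get the reduced form.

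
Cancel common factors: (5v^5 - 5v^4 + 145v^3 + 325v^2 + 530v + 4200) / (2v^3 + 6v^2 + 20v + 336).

(5v^3 + 10v^2 + 35v + 150)/(2v + 12)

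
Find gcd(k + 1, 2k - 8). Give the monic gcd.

1

By polynomial division,
  k + 1 = (1/2)(2k - 8) + (5)
  2k - 8 = ((2/5)k - 8/5)(5) + (0)
The last nonzero remainder is the constant 5, so the polynomials are coprime and gcd = 1.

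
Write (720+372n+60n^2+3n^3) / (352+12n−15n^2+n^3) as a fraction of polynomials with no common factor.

Apply the Euclidean algorithm:
  3n^3+60n^2+372n+720 = (3)(n^3−15n^2+12n+352) + (105n^2+336n−336)
  n^3−15n^2+12n+352 = ((1/105)n−13/75)(105n^2+336n−336) + ((1836/25)n+7344/25)
  105n^2+336n−336 = ((875/612)n−175/153)((1836/25)n+7344/25) + (0)
Last nonzero remainder: (1836/25)n+7344/25. Dividing through by 1836/25 gives the monic gcd n+4.
Cancel n+4 from numerator and denominator to get the reduced form.

(180+48n+3n^2)/(88−19n+n^2)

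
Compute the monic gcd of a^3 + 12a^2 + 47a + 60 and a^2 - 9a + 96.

Repeated division with remainder:
  a^3 + 12a^2 + 47a + 60 = (a + 21)(a^2 - 9a + 96) + (140a - 1956)
  a^2 - 9a + 96 = ((1/140)a + 87/2450)(140a - 1956) + (202686/1225)
  140a - 1956 = ((85750/101343)a - 399350/33781)(202686/1225) + (0)
The last nonzero remainder is the constant 202686/1225, so the polynomials are coprime and gcd = 1.

1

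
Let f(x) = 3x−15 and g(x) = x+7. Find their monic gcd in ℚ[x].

Repeated division with remainder:
  3x−15 = (3)(x+7) + (−36)
  x+7 = (−(1/36)x−7/36)(−36) + (0)
The last nonzero remainder is the constant −36, so the polynomials are coprime and gcd = 1.

1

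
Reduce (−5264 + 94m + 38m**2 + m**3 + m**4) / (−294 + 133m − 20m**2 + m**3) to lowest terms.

(752 + 94m + 8m**2 + m**3)/(42 − 13m + m**2)

By polynomial division,
  m**4 + m**3 + 38m**2 + 94m − 5264 = (m + 21)(m**3 − 20m**2 + 133m − 294) + (325m**2 − 2405m + 910)
  m**3 − 20m**2 + 133m − 294 = ((1/325)m − 63/1625)(325m**2 − 2405m + 910) + ((924/25)m − 6468/25)
  325m**2 − 2405m + 910 = ((8125/924)m − 1625/462)((924/25)m − 6468/25) + (0)
Last nonzero remainder: (924/25)m − 6468/25. Dividing through by 924/25 gives the monic gcd m − 7.
Cancel m − 7 from numerator and denominator to get the reduced form.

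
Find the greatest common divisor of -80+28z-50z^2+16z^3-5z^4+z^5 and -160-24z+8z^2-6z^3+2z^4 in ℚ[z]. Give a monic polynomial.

-40+14z-5z^2+z^3

Apply the Euclidean algorithm:
  z^5-5z^4+16z^3-50z^2+28z-80 = ((1/2)z-1)(2z^4-6z^3+8z^2-24z-160) + (6z^3-30z^2+84z-240)
  2z^4-6z^3+8z^2-24z-160 = ((1/3)z+2/3)(6z^3-30z^2+84z-240) + (0)
Last nonzero remainder: 6z^3-30z^2+84z-240. Dividing through by 6 gives the monic gcd z^3-5z^2+14z-40.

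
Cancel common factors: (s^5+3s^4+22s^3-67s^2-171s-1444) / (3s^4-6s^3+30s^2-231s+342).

Apply the Euclidean algorithm:
  s^5+3s^4+22s^3-67s^2-171s-1444 = ((1/3)s+5/3)(3s^4-6s^3+30s^2-231s+342) + (22s^3-40s^2+100s-2014)
  3s^4-6s^3+30s^2-231s+342 = ((3/22)s-3/121)(22s^3-40s^2+100s-2014) + ((1860/121)s^2+(5580/121)s+35340/121)
  22s^3-40s^2+100s-2014 = ((1331/930)s-6413/930)((1860/121)s^2+(5580/121)s+35340/121) + (0)
Last nonzero remainder: (1860/121)s^2+(5580/121)s+35340/121. Dividing through by 1860/121 gives the monic gcd s^2+3s+19.
Cancel s^2+3s+19 from numerator and denominator to get the reduced form.

(s^3+3s-76)/(3s^2-15s+18)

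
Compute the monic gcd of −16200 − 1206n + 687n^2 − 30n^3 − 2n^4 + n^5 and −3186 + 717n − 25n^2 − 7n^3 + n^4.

−54 + 3n + n^2

Apply the Euclidean algorithm:
  n^5 − 2n^4 − 30n^3 + 687n^2 − 1206n − 16200 = (n + 5)(n^4 − 7n^3 − 25n^2 + 717n − 3186) + (30n^3 + 95n^2 − 1605n − 270)
  n^4 − 7n^3 − 25n^2 + 717n − 3186 = ((1/30)n − 61/180)(30n^3 + 95n^2 − 1605n − 270) + ((2185/36)n^2 + (2185/12)n − 6555/2)
  30n^3 + 95n^2 − 1605n − 270 = ((216/437)n + 36/437)((2185/36)n^2 + (2185/12)n − 6555/2) + (0)
Last nonzero remainder: (2185/36)n^2 + (2185/12)n − 6555/2. Dividing through by 2185/36 gives the monic gcd n^2 + 3n − 54.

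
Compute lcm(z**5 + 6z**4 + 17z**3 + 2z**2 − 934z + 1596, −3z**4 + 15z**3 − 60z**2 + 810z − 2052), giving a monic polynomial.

Apply the Euclidean algorithm:
  z**5 + 6z**4 + 17z**3 + 2z**2 − 934z + 1596 = (−(1/3)z − 11/3)(−3z**4 + 15z**3 − 60z**2 + 810z − 2052) + (52z**3 + 52z**2 + 1352z − 5928)
  −3z**4 + 15z**3 − 60z**2 + 810z − 2052 = (−(3/52)z + 9/26)(52z**3 + 52z**2 + 1352z − 5928) + (0)
Last nonzero remainder: 52z**3 + 52z**2 + 1352z − 5928. Dividing through by 52 gives the monic gcd z**3 + z**2 + 26z − 114.
Then lcm(f, g) = f·g / gcd(f, g); expanding and making the result monic gives the answer.

z**6 − 19z**4 − 100z**3 − 946z**2 + 7200z − 9576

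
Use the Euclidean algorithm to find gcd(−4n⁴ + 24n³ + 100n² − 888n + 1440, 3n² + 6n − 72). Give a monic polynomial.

n² + 2n − 24

Repeated division with remainder:
  −4n⁴ + 24n³ + 100n² − 888n + 1440 = (−(4/3)n² + (32/3)n − 20)(3n² + 6n − 72) + (0)
Last nonzero remainder: 3n² + 6n − 72. Dividing through by 3 gives the monic gcd n² + 2n − 24.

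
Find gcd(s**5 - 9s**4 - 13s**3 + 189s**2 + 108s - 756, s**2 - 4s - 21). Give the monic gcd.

By polynomial division,
  s**5 - 9s**4 - 13s**3 + 189s**2 + 108s - 756 = (s**3 - 5s**2 - 12s + 36)(s**2 - 4s - 21) + (0)
The last nonzero remainder s**2 - 4s - 21 is already monic.

s**2 - 4s - 21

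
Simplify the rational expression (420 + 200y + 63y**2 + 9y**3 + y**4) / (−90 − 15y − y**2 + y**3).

(28 + 4y + y**2)/(−6 + y)

Apply the Euclidean algorithm:
  y**4 + 9y**3 + 63y**2 + 200y + 420 = (y + 10)(y**3 − y**2 − 15y − 90) + (88y**2 + 440y + 1320)
  y**3 − y**2 − 15y − 90 = ((1/88)y − 3/44)(88y**2 + 440y + 1320) + (0)
Last nonzero remainder: 88y**2 + 440y + 1320. Dividing through by 88 gives the monic gcd y**2 + 5y + 15.
Cancel y**2 + 5y + 15 from numerator and denominator to get the reduced form.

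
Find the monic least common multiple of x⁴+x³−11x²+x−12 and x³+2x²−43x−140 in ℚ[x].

x⁶−x⁵−48x⁴−12x³+371x²−11x+420

Apply the Euclidean algorithm:
  x⁴+x³−11x²+x−12 = (x−1)(x³+2x²−43x−140) + (34x²+98x−152)
  x³+2x²−43x−140 = ((1/34)x−15/578)(34x²+98x−152) + (−(10400/289)x−41600/289)
  34x²+98x−152 = (−(4913/5200)x+5491/5200)(−(10400/289)x−41600/289) + (0)
Last nonzero remainder: −(10400/289)x−41600/289. Dividing through by −10400/289 gives the monic gcd x+4.
Then lcm(f, g) = f·g / gcd(f, g); expanding and making the result monic gives the answer.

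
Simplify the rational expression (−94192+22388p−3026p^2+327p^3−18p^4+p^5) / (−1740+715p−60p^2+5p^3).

By polynomial division,
  p^5−18p^4+327p^3−3026p^2+22388p−94192 = ((1/5)p^2−(6/5)p+112/5)(5p^3−60p^2+715p−1740) + (−476p^2+4284p−55216)
  5p^3−60p^2+715p−1740 = (−(5/476)p+15/476)(−476p^2+4284p−55216) + (0)
Last nonzero remainder: −476p^2+4284p−55216. Dividing through by −476 gives the monic gcd p^2−9p+116.
Cancel p^2−9p+116 from numerator and denominator to get the reduced form.

(−812+130p−9p^2+p^3)/(−15+5p)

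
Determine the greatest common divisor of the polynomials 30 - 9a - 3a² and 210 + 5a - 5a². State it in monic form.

Euclidean algorithm in ℚ[a]:
  -3a² - 9a + 30 = (3/5)(-5a² + 5a + 210) + (-12a - 96)
  -5a² + 5a + 210 = ((5/12)a - 15/4)(-12a - 96) + (-150)
  -12a - 96 = ((2/25)a + 16/25)(-150) + (0)
The last nonzero remainder is the constant -150, so the polynomials are coprime and gcd = 1.

1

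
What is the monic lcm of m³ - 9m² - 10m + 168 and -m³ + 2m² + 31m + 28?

By polynomial division,
  m³ - 9m² - 10m + 168 = (-1)(-m³ + 2m² + 31m + 28) + (-7m² + 21m + 196)
  -m³ + 2m² + 31m + 28 = ((1/7)m + 1/7)(-7m² + 21m + 196) + (0)
Last nonzero remainder: -7m² + 21m + 196. Dividing through by -7 gives the monic gcd m² - 3m - 28.
Then lcm(f, g) = f·g / gcd(f, g); expanding and making the result monic gives the answer.

m⁴ - 8m³ - 19m² + 158m + 168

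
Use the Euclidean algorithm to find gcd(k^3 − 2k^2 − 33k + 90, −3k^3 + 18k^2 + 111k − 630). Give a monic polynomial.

Repeated division with remainder:
  k^3 − 2k^2 − 33k + 90 = (−1/3)(−3k^3 + 18k^2 + 111k − 630) + (4k^2 + 4k − 120)
  −3k^3 + 18k^2 + 111k − 630 = (−(3/4)k + 21/4)(4k^2 + 4k − 120) + (0)
Last nonzero remainder: 4k^2 + 4k − 120. Dividing through by 4 gives the monic gcd k^2 + k − 30.

k^2 + k − 30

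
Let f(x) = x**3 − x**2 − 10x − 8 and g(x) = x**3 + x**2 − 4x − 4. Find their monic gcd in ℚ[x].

Euclidean algorithm in ℚ[x]:
  x**3 − x**2 − 10x − 8 = (x**3 + x**2 − 4x − 4) + (−2x**2 − 6x − 4)
  x**3 + x**2 − 4x − 4 = (−(1/2)x + 1)(−2x**2 − 6x − 4) + (0)
Last nonzero remainder: −2x**2 − 6x − 4. Dividing through by −2 gives the monic gcd x**2 + 3x + 2.

x**2 + 3x + 2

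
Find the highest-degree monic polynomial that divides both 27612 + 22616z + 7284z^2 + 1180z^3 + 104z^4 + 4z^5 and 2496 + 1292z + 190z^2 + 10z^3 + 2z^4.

13 + 7z + z^2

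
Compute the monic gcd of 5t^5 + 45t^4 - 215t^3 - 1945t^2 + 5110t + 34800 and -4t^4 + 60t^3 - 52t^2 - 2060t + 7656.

Euclidean algorithm in ℚ[t]:
  5t^5 + 45t^4 - 215t^3 - 1945t^2 + 5110t + 34800 = (-(5/4)t - 30)(-4t^4 + 60t^3 - 52t^2 - 2060t + 7656) + (1520t^3 - 6080t^2 - 47120t + 264480)
  -4t^4 + 60t^3 - 52t^2 - 2060t + 7656 = (-(1/380)t + 11/380)(1520t^3 - 6080t^2 - 47120t + 264480) + (0)
Last nonzero remainder: 1520t^3 - 6080t^2 - 47120t + 264480. Dividing through by 1520 gives the monic gcd t^3 - 4t^2 - 31t + 174.

t^3 - 4t^2 - 31t + 174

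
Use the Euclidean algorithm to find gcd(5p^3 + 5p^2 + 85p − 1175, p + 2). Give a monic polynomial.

By polynomial division,
  5p^3 + 5p^2 + 85p − 1175 = (5p^2 − 5p + 95)(p + 2) + (−1365)
  p + 2 = (−(1/1365)p − 2/1365)(−1365) + (0)
The last nonzero remainder is the constant −1365, so the polynomials are coprime and gcd = 1.

1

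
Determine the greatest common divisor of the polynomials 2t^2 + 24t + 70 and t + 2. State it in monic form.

1

By polynomial division,
  2t^2 + 24t + 70 = (2t + 20)(t + 2) + (30)
  t + 2 = ((1/30)t + 1/15)(30) + (0)
The last nonzero remainder is the constant 30, so the polynomials are coprime and gcd = 1.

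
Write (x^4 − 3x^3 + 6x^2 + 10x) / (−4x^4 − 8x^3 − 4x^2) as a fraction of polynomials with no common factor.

By polynomial division,
  x^4 − 3x^3 + 6x^2 + 10x = (−1/4)(−4x^4 − 8x^3 − 4x^2) + (−5x^3 + 5x^2 + 10x)
  −4x^4 − 8x^3 − 4x^2 = ((4/5)x + 12/5)(−5x^3 + 5x^2 + 10x) + (−24x^2 − 24x)
  −5x^3 + 5x^2 + 10x = ((5/24)x − 5/12)(−24x^2 − 24x) + (0)
Last nonzero remainder: −24x^2 − 24x. Dividing through by −24 gives the monic gcd x^2 + x.
Cancel x^2 + x from numerator and denominator to get the reduced form.

(−x^2 + 4x − 10)/(4x^2 + 4x)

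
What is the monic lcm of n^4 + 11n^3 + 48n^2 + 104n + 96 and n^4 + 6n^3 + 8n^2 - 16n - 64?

n^5 + 9n^4 + 26n^3 + 8n^2 - 112n - 192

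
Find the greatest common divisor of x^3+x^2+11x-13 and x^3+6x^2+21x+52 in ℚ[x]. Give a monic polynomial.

x^2+2x+13

Euclidean algorithm in ℚ[x]:
  x^3+x^2+11x-13 = (x^3+6x^2+21x+52) + (-5x^2-10x-65)
  x^3+6x^2+21x+52 = (-(1/5)x-4/5)(-5x^2-10x-65) + (0)
Last nonzero remainder: -5x^2-10x-65. Dividing through by -5 gives the monic gcd x^2+2x+13.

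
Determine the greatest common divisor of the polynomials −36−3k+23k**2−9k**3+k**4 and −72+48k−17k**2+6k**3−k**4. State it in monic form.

Euclidean algorithm in ℚ[k]:
  k**4−9k**3+23k**2−3k−36 = (−1)(−k**4+6k**3−17k**2+48k−72) + (−3k**3+6k**2+45k−108)
  −k**4+6k**3−17k**2+48k−72 = ((1/3)k−4/3)(−3k**3+6k**2+45k−108) + (−24k**2+144k−216)
  −3k**3+6k**2+45k−108 = ((1/8)k+1/2)(−24k**2+144k−216) + (0)
Last nonzero remainder: −24k**2+144k−216. Dividing through by −24 gives the monic gcd k**2−6k+9.

9−6k+k**2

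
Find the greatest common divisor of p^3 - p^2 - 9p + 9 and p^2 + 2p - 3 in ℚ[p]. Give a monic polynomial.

p^2 + 2p - 3

Repeated division with remainder:
  p^3 - p^2 - 9p + 9 = (p - 3)(p^2 + 2p - 3) + (0)
The last nonzero remainder p^2 + 2p - 3 is already monic.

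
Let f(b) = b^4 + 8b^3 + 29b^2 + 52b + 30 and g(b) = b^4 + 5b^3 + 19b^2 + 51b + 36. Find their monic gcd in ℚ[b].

Euclidean algorithm in ℚ[b]:
  b^4 + 8b^3 + 29b^2 + 52b + 30 = (b^4 + 5b^3 + 19b^2 + 51b + 36) + (3b^3 + 10b^2 + b − 6)
  b^4 + 5b^3 + 19b^2 + 51b + 36 = ((1/3)b + 5/9)(3b^3 + 10b^2 + b − 6) + ((118/9)b^2 + (472/9)b + 118/3)
  3b^3 + 10b^2 + b − 6 = ((27/118)b − 9/59)((118/9)b^2 + (472/9)b + 118/3) + (0)
Last nonzero remainder: (118/9)b^2 + (472/9)b + 118/3. Dividing through by 118/9 gives the monic gcd b^2 + 4b + 3.

b^2 + 4b + 3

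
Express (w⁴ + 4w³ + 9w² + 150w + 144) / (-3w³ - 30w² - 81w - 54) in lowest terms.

(-w² + 3w - 24)/(3w + 9)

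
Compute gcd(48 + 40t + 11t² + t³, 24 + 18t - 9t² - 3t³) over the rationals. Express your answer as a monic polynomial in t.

4 + t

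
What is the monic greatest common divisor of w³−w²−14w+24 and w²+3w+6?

By polynomial division,
  w³−w²−14w+24 = (w−4)(w²+3w+6) + (−8w+48)
  w²+3w+6 = (−(1/8)w−9/8)(−8w+48) + (60)
  −8w+48 = (−(2/15)w+4/5)(60) + (0)
The last nonzero remainder is the constant 60, so the polynomials are coprime and gcd = 1.

1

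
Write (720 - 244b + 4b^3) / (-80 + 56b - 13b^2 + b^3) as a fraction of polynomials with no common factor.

Euclidean algorithm in ℚ[b]:
  4b^3 - 244b + 720 = (4)(b^3 - 13b^2 + 56b - 80) + (52b^2 - 468b + 1040)
  b^3 - 13b^2 + 56b - 80 = ((1/52)b - 1/13)(52b^2 - 468b + 1040) + (0)
Last nonzero remainder: 52b^2 - 468b + 1040. Dividing through by 52 gives the monic gcd b^2 - 9b + 20.
Cancel b^2 - 9b + 20 from numerator and denominator to get the reduced form.

(36 + 4b)/(-4 + b)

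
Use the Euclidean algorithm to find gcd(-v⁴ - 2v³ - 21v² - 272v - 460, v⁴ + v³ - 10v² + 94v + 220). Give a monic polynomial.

v² + 7v + 10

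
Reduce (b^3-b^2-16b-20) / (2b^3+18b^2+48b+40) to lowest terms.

(b-5)/(2b+10)

Repeated division with remainder:
  b^3-b^2-16b-20 = (1/2)(2b^3+18b^2+48b+40) + (-10b^2-40b-40)
  2b^3+18b^2+48b+40 = (-(1/5)b-1)(-10b^2-40b-40) + (0)
Last nonzero remainder: -10b^2-40b-40. Dividing through by -10 gives the monic gcd b^2+4b+4.
Cancel b^2+4b+4 from numerator and denominator to get the reduced form.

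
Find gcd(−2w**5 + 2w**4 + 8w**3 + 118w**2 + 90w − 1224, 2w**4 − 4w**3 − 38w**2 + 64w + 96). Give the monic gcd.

w**2 − 7w + 12

Apply the Euclidean algorithm:
  −2w**5 + 2w**4 + 8w**3 + 118w**2 + 90w − 1224 = (−w − 1)(2w**4 − 4w**3 − 38w**2 + 64w + 96) + (−34w**3 + 144w**2 + 250w − 1128)
  2w**4 − 4w**3 − 38w**2 + 64w + 96 = (−(1/17)w − 38/289)(−34w**3 + 144w**2 + 250w − 1128) + (−(1260/289)w**2 + (8820/289)w − 15120/289)
  −34w**3 + 144w**2 + 250w − 1128 = ((4913/630)w + 13583/630)(−(1260/289)w**2 + (8820/289)w − 15120/289) + (0)
Last nonzero remainder: −(1260/289)w**2 + (8820/289)w − 15120/289. Dividing through by −1260/289 gives the monic gcd w**2 − 7w + 12.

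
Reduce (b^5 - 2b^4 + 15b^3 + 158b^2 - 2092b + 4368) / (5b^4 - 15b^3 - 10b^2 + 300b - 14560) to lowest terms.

(b^2 - 7b + 12)/(5b - 40)

By polynomial division,
  b^5 - 2b^4 + 15b^3 + 158b^2 - 2092b + 4368 = ((1/5)b + 1/5)(5b^4 - 15b^3 - 10b^2 + 300b - 14560) + (20b^3 + 100b^2 + 760b + 7280)
  5b^4 - 15b^3 - 10b^2 + 300b - 14560 = ((1/4)b - 2)(20b^3 + 100b^2 + 760b + 7280) + (0)
Last nonzero remainder: 20b^3 + 100b^2 + 760b + 7280. Dividing through by 20 gives the monic gcd b^3 + 5b^2 + 38b + 364.
Cancel b^3 + 5b^2 + 38b + 364 from numerator and denominator to get the reduced form.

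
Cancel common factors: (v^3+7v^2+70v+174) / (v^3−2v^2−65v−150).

(v^2+4v+58)/(v^2−5v−50)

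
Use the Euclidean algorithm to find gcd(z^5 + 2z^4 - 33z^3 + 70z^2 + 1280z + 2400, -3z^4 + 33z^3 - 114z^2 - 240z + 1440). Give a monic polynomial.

z^3 - 7z^2 + 10z + 120

Apply the Euclidean algorithm:
  z^5 + 2z^4 - 33z^3 + 70z^2 + 1280z + 2400 = (-(1/3)z - 13/3)(-3z^4 + 33z^3 - 114z^2 - 240z + 1440) + (72z^3 - 504z^2 + 720z + 8640)
  -3z^4 + 33z^3 - 114z^2 - 240z + 1440 = (-(1/24)z + 1/6)(72z^3 - 504z^2 + 720z + 8640) + (0)
Last nonzero remainder: 72z^3 - 504z^2 + 720z + 8640. Dividing through by 72 gives the monic gcd z^3 - 7z^2 + 10z + 120.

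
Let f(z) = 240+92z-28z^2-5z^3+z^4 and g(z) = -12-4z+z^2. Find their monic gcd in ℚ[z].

-12-4z+z^2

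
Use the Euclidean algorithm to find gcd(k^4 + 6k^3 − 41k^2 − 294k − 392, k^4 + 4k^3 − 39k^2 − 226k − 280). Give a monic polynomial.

k^3 − k^2 − 34k − 56

Repeated division with remainder:
  k^4 + 6k^3 − 41k^2 − 294k − 392 = (k^4 + 4k^3 − 39k^2 − 226k − 280) + (2k^3 − 2k^2 − 68k − 112)
  k^4 + 4k^3 − 39k^2 − 226k − 280 = ((1/2)k + 5/2)(2k^3 − 2k^2 − 68k − 112) + (0)
Last nonzero remainder: 2k^3 − 2k^2 − 68k − 112. Dividing through by 2 gives the monic gcd k^3 − k^2 − 34k − 56.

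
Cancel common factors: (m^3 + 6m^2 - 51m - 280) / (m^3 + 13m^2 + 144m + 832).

(m^2 - 2m - 35)/(m^2 + 5m + 104)

Repeated division with remainder:
  m^3 + 6m^2 - 51m - 280 = (m^3 + 13m^2 + 144m + 832) + (-7m^2 - 195m - 1112)
  m^3 + 13m^2 + 144m + 832 = (-(1/7)m + 104/49)(-7m^2 - 195m - 1112) + ((19552/49)m + 156416/49)
  -7m^2 - 195m - 1112 = (-(343/19552)m - 6811/19552)((19552/49)m + 156416/49) + (0)
Last nonzero remainder: (19552/49)m + 156416/49. Dividing through by 19552/49 gives the monic gcd m + 8.
Cancel m + 8 from numerator and denominator to get the reduced form.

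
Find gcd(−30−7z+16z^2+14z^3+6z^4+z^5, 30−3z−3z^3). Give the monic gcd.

Apply the Euclidean algorithm:
  z^5+6z^4+14z^3+16z^2−7z−30 = (−(1/3)z^2−2z−13/3)(−3z^3−3z+30) + (20z^2+40z+100)
  −3z^3−3z+30 = (−(3/20)z+3/10)(20z^2+40z+100) + (0)
Last nonzero remainder: 20z^2+40z+100. Dividing through by 20 gives the monic gcd z^2+2z+5.

5+2z+z^2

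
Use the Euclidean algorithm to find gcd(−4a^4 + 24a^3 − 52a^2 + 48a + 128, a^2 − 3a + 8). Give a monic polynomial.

By polynomial division,
  −4a^4 + 24a^3 − 52a^2 + 48a + 128 = (−4a^2 + 12a + 16)(a^2 − 3a + 8) + (0)
The last nonzero remainder a^2 − 3a + 8 is already monic.

a^2 − 3a + 8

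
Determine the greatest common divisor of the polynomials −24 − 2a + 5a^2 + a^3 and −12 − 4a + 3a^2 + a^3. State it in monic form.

By polynomial division,
  a^3 + 5a^2 − 2a − 24 = (a^3 + 3a^2 − 4a − 12) + (2a^2 + 2a − 12)
  a^3 + 3a^2 − 4a − 12 = ((1/2)a + 1)(2a^2 + 2a − 12) + (0)
Last nonzero remainder: 2a^2 + 2a − 12. Dividing through by 2 gives the monic gcd a^2 + a − 6.

−6 + a + a^2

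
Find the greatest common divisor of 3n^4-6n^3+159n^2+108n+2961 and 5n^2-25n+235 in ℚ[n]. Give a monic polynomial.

By polynomial division,
  3n^4-6n^3+159n^2+108n+2961 = ((3/5)n^2+(9/5)n+63/5)(5n^2-25n+235) + (0)
Last nonzero remainder: 5n^2-25n+235. Dividing through by 5 gives the monic gcd n^2-5n+47.

n^2-5n+47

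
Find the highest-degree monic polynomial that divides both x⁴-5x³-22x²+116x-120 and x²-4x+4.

Apply the Euclidean algorithm:
  x⁴-5x³-22x²+116x-120 = (x²-x-30)(x²-4x+4) + (0)
The last nonzero remainder x²-4x+4 is already monic.

x²-4x+4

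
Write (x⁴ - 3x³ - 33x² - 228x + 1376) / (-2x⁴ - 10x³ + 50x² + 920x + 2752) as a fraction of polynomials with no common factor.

Repeated division with remainder:
  x⁴ - 3x³ - 33x² - 228x + 1376 = (-1/2)(-2x⁴ - 10x³ + 50x² + 920x + 2752) + (-8x³ - 8x² + 232x + 2752)
  -2x⁴ - 10x³ + 50x² + 920x + 2752 = ((1/4)x + 1)(-8x³ - 8x² + 232x + 2752) + (0)
Last nonzero remainder: -8x³ - 8x² + 232x + 2752. Dividing through by -8 gives the monic gcd x³ + x² - 29x - 344.
Cancel x³ + x² - 29x - 344 from numerator and denominator to get the reduced form.

(-x + 4)/(2x + 8)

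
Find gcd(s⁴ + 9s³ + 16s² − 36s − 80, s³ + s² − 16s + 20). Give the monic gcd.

s² + 3s − 10

Apply the Euclidean algorithm:
  s⁴ + 9s³ + 16s² − 36s − 80 = (s + 8)(s³ + s² − 16s + 20) + (24s² + 72s − 240)
  s³ + s² − 16s + 20 = ((1/24)s − 1/12)(24s² + 72s − 240) + (0)
Last nonzero remainder: 24s² + 72s − 240. Dividing through by 24 gives the monic gcd s² + 3s − 10.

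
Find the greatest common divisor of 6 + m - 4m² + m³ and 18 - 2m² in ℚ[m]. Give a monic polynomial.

Apply the Euclidean algorithm:
  m³ - 4m² + m + 6 = (-(1/2)m + 2)(-2m² + 18) + (10m - 30)
  -2m² + 18 = (-(1/5)m - 3/5)(10m - 30) + (0)
Last nonzero remainder: 10m - 30. Dividing through by 10 gives the monic gcd m - 3.

-3 + m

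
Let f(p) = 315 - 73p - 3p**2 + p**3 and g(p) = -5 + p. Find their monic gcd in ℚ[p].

-5 + p

By polynomial division,
  p**3 - 3p**2 - 73p + 315 = (p**2 + 2p - 63)(p - 5) + (0)
The last nonzero remainder p - 5 is already monic.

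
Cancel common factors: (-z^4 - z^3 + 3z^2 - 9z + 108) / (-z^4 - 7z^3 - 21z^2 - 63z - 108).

By polynomial division,
  -z^4 - z^3 + 3z^2 - 9z + 108 = (-z^4 - 7z^3 - 21z^2 - 63z - 108) + (6z^3 + 24z^2 + 54z + 216)
  -z^4 - 7z^3 - 21z^2 - 63z - 108 = (-(1/6)z - 1/2)(6z^3 + 24z^2 + 54z + 216) + (0)
Last nonzero remainder: 6z^3 + 24z^2 + 54z + 216. Dividing through by 6 gives the monic gcd z^3 + 4z^2 + 9z + 36.
Cancel z^3 + 4z^2 + 9z + 36 from numerator and denominator to get the reduced form.

(z - 3)/(z + 3)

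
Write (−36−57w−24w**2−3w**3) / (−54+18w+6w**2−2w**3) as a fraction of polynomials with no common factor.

(12+15w+3w**2)/(18−12w+2w**2)

Repeated division with remainder:
  −3w**3−24w**2−57w−36 = (3/2)(−2w**3+6w**2+18w−54) + (−33w**2−84w+45)
  −2w**3+6w**2+18w−54 = ((2/33)w−122/363)(−33w**2−84w+45) + (−(1568/121)w−4704/121)
  −33w**2−84w+45 = ((3993/1568)w−1815/1568)(−(1568/121)w−4704/121) + (0)
Last nonzero remainder: −(1568/121)w−4704/121. Dividing through by −1568/121 gives the monic gcd w+3.
Cancel w+3 from numerator and denominator to get the reduced form.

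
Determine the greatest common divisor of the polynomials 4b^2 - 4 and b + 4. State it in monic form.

Apply the Euclidean algorithm:
  4b^2 - 4 = (4b - 16)(b + 4) + (60)
  b + 4 = ((1/60)b + 1/15)(60) + (0)
The last nonzero remainder is the constant 60, so the polynomials are coprime and gcd = 1.

1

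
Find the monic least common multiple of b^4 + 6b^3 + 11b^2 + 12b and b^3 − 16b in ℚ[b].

b^5 + 2b^4 − 13b^3 − 32b^2 − 48b

By polynomial division,
  b^4 + 6b^3 + 11b^2 + 12b = (b + 6)(b^3 − 16b) + (27b^2 + 108b)
  b^3 − 16b = ((1/27)b − 4/27)(27b^2 + 108b) + (0)
Last nonzero remainder: 27b^2 + 108b. Dividing through by 27 gives the monic gcd b^2 + 4b.
Then lcm(f, g) = f·g / gcd(f, g); expanding and making the result monic gives the answer.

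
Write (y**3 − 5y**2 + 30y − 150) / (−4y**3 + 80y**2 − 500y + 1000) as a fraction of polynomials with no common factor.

By polynomial division,
  y**3 − 5y**2 + 30y − 150 = (−1/4)(−4y**3 + 80y**2 − 500y + 1000) + (15y**2 − 95y + 100)
  −4y**3 + 80y**2 − 500y + 1000 = (−(4/15)y + 164/45)(15y**2 − 95y + 100) + (−(1144/9)y + 5720/9)
  15y**2 − 95y + 100 = (−(135/1144)y + 45/286)(−(1144/9)y + 5720/9) + (0)
Last nonzero remainder: −(1144/9)y + 5720/9. Dividing through by −1144/9 gives the monic gcd y − 5.
Cancel y − 5 from numerator and denominator to get the reduced form.

(−y**2 − 30)/(4y**2 − 60y + 200)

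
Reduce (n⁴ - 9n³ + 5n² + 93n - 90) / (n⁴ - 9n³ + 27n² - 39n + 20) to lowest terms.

(n² - 3n - 18)/(n² - 3n + 4)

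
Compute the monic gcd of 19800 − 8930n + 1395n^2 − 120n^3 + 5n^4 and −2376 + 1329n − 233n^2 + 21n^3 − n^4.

By polynomial division,
  5n^4 − 120n^3 + 1395n^2 − 8930n + 19800 = (−5)(−n^4 + 21n^3 − 233n^2 + 1329n − 2376) + (−15n^3 + 230n^2 − 2285n + 7920)
  −n^4 + 21n^3 − 233n^2 + 1329n − 2376 = ((1/15)n − 17/45)(−15n^3 + 230n^2 − 2285n + 7920) + ((56/9)n^2 − (560/9)n + 616)
  −15n^3 + 230n^2 − 2285n + 7920 = (−(135/56)n + 90/7)((56/9)n^2 − (560/9)n + 616) + (0)
Last nonzero remainder: (56/9)n^2 − (560/9)n + 616. Dividing through by 56/9 gives the monic gcd n^2 − 10n + 99.

99 − 10n + n^2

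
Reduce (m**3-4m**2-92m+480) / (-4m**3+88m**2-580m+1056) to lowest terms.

(-m**2-4m+60)/(4m**2-56m+132)

Repeated division with remainder:
  m**3-4m**2-92m+480 = (-1/4)(-4m**3+88m**2-580m+1056) + (18m**2-237m+744)
  -4m**3+88m**2-580m+1056 = (-(2/9)m+53/27)(18m**2-237m+744) + ((455/9)m-3640/9)
  18m**2-237m+744 = ((162/455)m-837/455)((455/9)m-3640/9) + (0)
Last nonzero remainder: (455/9)m-3640/9. Dividing through by 455/9 gives the monic gcd m-8.
Cancel m-8 from numerator and denominator to get the reduced form.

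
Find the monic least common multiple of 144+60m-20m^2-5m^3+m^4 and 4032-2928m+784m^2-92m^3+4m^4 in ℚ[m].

6048+648m-1476m^2+110m^3+87m^4-18m^5+m^6

Repeated division with remainder:
  m^4-5m^3-20m^2+60m+144 = (1/4)(4m^4-92m^3+784m^2-2928m+4032) + (18m^3-216m^2+792m-864)
  4m^4-92m^3+784m^2-2928m+4032 = ((2/9)m-22/9)(18m^3-216m^2+792m-864) + (80m^2-800m+1920)
  18m^3-216m^2+792m-864 = ((9/40)m-9/20)(80m^2-800m+1920) + (0)
Last nonzero remainder: 80m^2-800m+1920. Dividing through by 80 gives the monic gcd m^2-10m+24.
Then lcm(f, g) = f·g / gcd(f, g); expanding and making the result monic gives the answer.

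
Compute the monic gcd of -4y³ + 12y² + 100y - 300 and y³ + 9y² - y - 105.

y² + 2y - 15

By polynomial division,
  -4y³ + 12y² + 100y - 300 = (-4)(y³ + 9y² - y - 105) + (48y² + 96y - 720)
  y³ + 9y² - y - 105 = ((1/48)y + 7/48)(48y² + 96y - 720) + (0)
Last nonzero remainder: 48y² + 96y - 720. Dividing through by 48 gives the monic gcd y² + 2y - 15.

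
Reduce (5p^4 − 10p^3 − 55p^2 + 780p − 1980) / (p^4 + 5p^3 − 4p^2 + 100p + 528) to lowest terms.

(5p − 15)/(p + 4)

Apply the Euclidean algorithm:
  5p^4 − 10p^3 − 55p^2 + 780p − 1980 = (5)(p^4 + 5p^3 − 4p^2 + 100p + 528) + (−35p^3 − 35p^2 + 280p − 4620)
  p^4 + 5p^3 − 4p^2 + 100p + 528 = (−(1/35)p − 4/35)(−35p^3 − 35p^2 + 280p − 4620) + (0)
Last nonzero remainder: −35p^3 − 35p^2 + 280p − 4620. Dividing through by −35 gives the monic gcd p^3 + p^2 − 8p + 132.
Cancel p^3 + p^2 − 8p + 132 from numerator and denominator to get the reduced form.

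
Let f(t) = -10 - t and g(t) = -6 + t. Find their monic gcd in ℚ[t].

Apply the Euclidean algorithm:
  -t - 10 = (-1)(t - 6) + (-16)
  t - 6 = (-(1/16)t + 3/8)(-16) + (0)
The last nonzero remainder is the constant -16, so the polynomials are coprime and gcd = 1.

1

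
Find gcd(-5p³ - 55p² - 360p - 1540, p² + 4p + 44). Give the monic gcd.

p² + 4p + 44

Euclidean algorithm in ℚ[p]:
  -5p³ - 55p² - 360p - 1540 = (-5p - 35)(p² + 4p + 44) + (0)
The last nonzero remainder p² + 4p + 44 is already monic.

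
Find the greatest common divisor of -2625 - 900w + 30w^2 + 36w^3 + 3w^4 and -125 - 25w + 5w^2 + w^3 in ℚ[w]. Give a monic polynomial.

-125 - 25w + 5w^2 + w^3

Repeated division with remainder:
  3w^4 + 36w^3 + 30w^2 - 900w - 2625 = (3w + 21)(w^3 + 5w^2 - 25w - 125) + (0)
The last nonzero remainder w^3 + 5w^2 - 25w - 125 is already monic.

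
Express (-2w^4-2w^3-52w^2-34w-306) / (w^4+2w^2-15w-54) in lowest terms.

(-2w^2-34)/(w^2-w-6)

Repeated division with remainder:
  -2w^4-2w^3-52w^2-34w-306 = (-2)(w^4+2w^2-15w-54) + (-2w^3-48w^2-64w-414)
  w^4+2w^2-15w-54 = (-(1/2)w+12)(-2w^3-48w^2-64w-414) + (546w^2+546w+4914)
  -2w^3-48w^2-64w-414 = (-(1/273)w-23/273)(546w^2+546w+4914) + (0)
Last nonzero remainder: 546w^2+546w+4914. Dividing through by 546 gives the monic gcd w^2+w+9.
Cancel w^2+w+9 from numerator and denominator to get the reduced form.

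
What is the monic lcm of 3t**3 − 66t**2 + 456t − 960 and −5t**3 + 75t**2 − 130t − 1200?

t**4 − 19t**3 + 86t**2 + 136t − 960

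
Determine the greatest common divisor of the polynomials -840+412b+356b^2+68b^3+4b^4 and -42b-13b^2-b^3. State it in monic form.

42+13b+b^2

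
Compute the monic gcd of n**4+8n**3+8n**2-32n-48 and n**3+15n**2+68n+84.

By polynomial division,
  n**4+8n**3+8n**2-32n-48 = (n-7)(n**3+15n**2+68n+84) + (45n**2+360n+540)
  n**3+15n**2+68n+84 = ((1/45)n+7/45)(45n**2+360n+540) + (0)
Last nonzero remainder: 45n**2+360n+540. Dividing through by 45 gives the monic gcd n**2+8n+12.

n**2+8n+12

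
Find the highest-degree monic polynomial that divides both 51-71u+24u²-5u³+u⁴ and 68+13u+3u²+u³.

17-u+u²

By polynomial division,
  u⁴-5u³+24u²-71u+51 = (u-8)(u³+3u²+13u+68) + (35u²-35u+595)
  u³+3u²+13u+68 = ((1/35)u+4/35)(35u²-35u+595) + (0)
Last nonzero remainder: 35u²-35u+595. Dividing through by 35 gives the monic gcd u²-u+17.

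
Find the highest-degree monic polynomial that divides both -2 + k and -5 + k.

By polynomial division,
  k - 2 = (k - 5) + (3)
  k - 5 = ((1/3)k - 5/3)(3) + (0)
The last nonzero remainder is the constant 3, so the polynomials are coprime and gcd = 1.

1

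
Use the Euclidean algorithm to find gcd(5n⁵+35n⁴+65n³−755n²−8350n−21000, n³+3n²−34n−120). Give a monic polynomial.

n³+3n²−34n−120

Euclidean algorithm in ℚ[n]:
  5n⁵+35n⁴+65n³−755n²−8350n−21000 = (5n²+20n+175)(n³+3n²−34n−120) + (0)
The last nonzero remainder n³+3n²−34n−120 is already monic.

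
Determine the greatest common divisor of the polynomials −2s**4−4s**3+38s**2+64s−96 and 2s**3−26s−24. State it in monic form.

s**2−s−12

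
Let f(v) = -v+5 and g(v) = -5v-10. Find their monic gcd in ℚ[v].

1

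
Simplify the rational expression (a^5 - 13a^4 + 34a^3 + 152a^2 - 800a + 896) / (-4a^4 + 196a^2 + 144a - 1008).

Repeated division with remainder:
  a^5 - 13a^4 + 34a^3 + 152a^2 - 800a + 896 = (-(1/4)a + 13/4)(-4a^4 + 196a^2 + 144a - 1008) + (83a^3 - 449a^2 - 1520a + 4172)
  -4a^4 + 196a^2 + 144a - 1008 = (-(4/83)a - 1796/6889)(83a^3 - 449a^2 - 1520a + 4172) + ((39200/6889)a^2 - (352800/6889)a + 548800/6889)
  83a^3 - 449a^2 - 1520a + 4172 = ((571787/39200)a + 1026461/19600)((39200/6889)a^2 - (352800/6889)a + 548800/6889) + (0)
Last nonzero remainder: (39200/6889)a^2 - (352800/6889)a + 548800/6889. Dividing through by 39200/6889 gives the monic gcd a^2 - 9a + 14.
Cancel a^2 - 9a + 14 from numerator and denominator to get the reduced form.

(-a^3 + 4a^2 + 16a - 64)/(4a^2 + 36a + 72)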